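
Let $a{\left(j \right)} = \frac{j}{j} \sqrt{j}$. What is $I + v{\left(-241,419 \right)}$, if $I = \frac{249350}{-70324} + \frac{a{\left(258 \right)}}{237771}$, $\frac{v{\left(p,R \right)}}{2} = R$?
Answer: $\frac{29341081}{35162} + \frac{\sqrt{258}}{237771} \approx 834.45$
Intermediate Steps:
$v{\left(p,R \right)} = 2 R$
$a{\left(j \right)} = \sqrt{j}$ ($a{\left(j \right)} = 1 \sqrt{j} = \sqrt{j}$)
$I = - \frac{124675}{35162} + \frac{\sqrt{258}}{237771}$ ($I = \frac{249350}{-70324} + \frac{\sqrt{258}}{237771} = 249350 \left(- \frac{1}{70324}\right) + \sqrt{258} \cdot \frac{1}{237771} = - \frac{124675}{35162} + \frac{\sqrt{258}}{237771} \approx -3.5457$)
$I + v{\left(-241,419 \right)} = \left(- \frac{124675}{35162} + \frac{\sqrt{258}}{237771}\right) + 2 \cdot 419 = \left(- \frac{124675}{35162} + \frac{\sqrt{258}}{237771}\right) + 838 = \frac{29341081}{35162} + \frac{\sqrt{258}}{237771}$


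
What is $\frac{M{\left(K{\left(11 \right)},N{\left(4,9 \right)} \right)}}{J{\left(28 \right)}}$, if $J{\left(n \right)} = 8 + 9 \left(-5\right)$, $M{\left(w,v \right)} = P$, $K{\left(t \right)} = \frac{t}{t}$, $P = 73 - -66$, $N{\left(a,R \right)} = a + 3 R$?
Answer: $- \frac{139}{37} \approx -3.7568$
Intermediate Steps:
$P = 139$ ($P = 73 + 66 = 139$)
$K{\left(t \right)} = 1$
$M{\left(w,v \right)} = 139$
$J{\left(n \right)} = -37$ ($J{\left(n \right)} = 8 - 45 = -37$)
$\frac{M{\left(K{\left(11 \right)},N{\left(4,9 \right)} \right)}}{J{\left(28 \right)}} = \frac{139}{-37} = 139 \left(- \frac{1}{37}\right) = - \frac{139}{37}$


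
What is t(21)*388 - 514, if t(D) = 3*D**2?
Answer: 512810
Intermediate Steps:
t(21)*388 - 514 = (3*21**2)*388 - 514 = (3*441)*388 - 514 = 1323*388 - 514 = 513324 - 514 = 512810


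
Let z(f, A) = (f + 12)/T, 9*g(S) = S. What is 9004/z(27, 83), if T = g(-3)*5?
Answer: -45020/117 ≈ -384.79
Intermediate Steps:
g(S) = S/9
T = -5/3 (T = ((⅑)*(-3))*5 = -⅓*5 = -5/3 ≈ -1.6667)
z(f, A) = -36/5 - 3*f/5 (z(f, A) = (f + 12)/(-5/3) = (12 + f)*(-⅗) = -36/5 - 3*f/5)
9004/z(27, 83) = 9004/(-36/5 - ⅗*27) = 9004/(-36/5 - 81/5) = 9004/(-117/5) = 9004*(-5/117) = -45020/117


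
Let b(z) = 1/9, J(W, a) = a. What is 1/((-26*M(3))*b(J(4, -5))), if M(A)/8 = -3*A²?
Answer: 1/624 ≈ 0.0016026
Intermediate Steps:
b(z) = ⅑
M(A) = -24*A² (M(A) = 8*(-3*A²) = -24*A²)
1/((-26*M(3))*b(J(4, -5))) = 1/(-(-624)*3²*(⅑)) = 1/(-(-624)*9*(⅑)) = 1/(-26*(-216)*(⅑)) = 1/(5616*(⅑)) = 1/624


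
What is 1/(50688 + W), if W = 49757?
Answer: 1/100445 ≈ 9.9557e-6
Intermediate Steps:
1/(50688 + W) = 1/(50688 + 49757) = 1/100445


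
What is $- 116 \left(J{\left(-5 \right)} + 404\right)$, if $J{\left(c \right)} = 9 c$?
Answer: $-41644$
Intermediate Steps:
$- 116 \left(J{\left(-5 \right)} + 404\right) = - 116 \left(9 \left(-5\right) + 404\right) = - 116 \left(-45 + 404\right) = \left(-116\right) 359 = -41644$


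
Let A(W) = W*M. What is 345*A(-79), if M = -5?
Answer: 136275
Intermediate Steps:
A(W) = -5*W (A(W) = W*(-5) = -5*W)
345*A(-79) = 345*(-5*(-79)) = 345*395 = 136275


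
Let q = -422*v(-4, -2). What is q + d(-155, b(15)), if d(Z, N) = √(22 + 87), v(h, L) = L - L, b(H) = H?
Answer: √109 ≈ 10.440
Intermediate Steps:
v(h, L) = 0
d(Z, N) = √109
q = 0 (q = -422*0 = 0)
q + d(-155, b(15)) = 0 + √109 = √109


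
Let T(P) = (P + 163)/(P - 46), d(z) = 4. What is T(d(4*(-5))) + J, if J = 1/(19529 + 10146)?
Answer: -4955683/1246350 ≈ -3.9762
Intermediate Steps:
J = 1/29675 ≈ 3.3698e-5
T(P) = (163 + P)/(-46 + P)
T(d(4*(-5))) + J = (163 + 4)/(-46 + 4) + 1/29675 = 167/(-42) + 1/29675 = -1/42*167 + 1/29675 = -167/42 + 1/29675 = -4955683/1246350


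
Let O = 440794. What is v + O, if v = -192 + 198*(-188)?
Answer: 403378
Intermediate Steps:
v = -37416 (v = -192 - 37224 = -37416)
v + O = -37416 + 440794 = 403378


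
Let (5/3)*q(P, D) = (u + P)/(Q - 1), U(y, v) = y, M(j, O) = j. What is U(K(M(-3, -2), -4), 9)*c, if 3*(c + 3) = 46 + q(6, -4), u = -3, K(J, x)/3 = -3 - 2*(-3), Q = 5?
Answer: 2247/20 ≈ 112.35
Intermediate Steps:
K(J, x) = 9 (K(J, x) = 3*(-3 - 2*(-3)) = 3*(-3 + 6) = 3*3 = 9)
q(P, D) = -9/20 + 3*P/20 (q(P, D) = 3*((-3 + P)/(5 - 1))/5 = 3*((-3 + P)/4)/5 = 3*((-3 + P)*(¼))/5 = 3*(-¾ + P/4)/5 = -9/20 + 3*P/20)
c = 749/60 (c = -3 + (46 + (-9/20 + (3/20)*6))/3 = -3 + (46 + (-9/20 + 9/10))/3 = -3 + (46 + 9/20)/3 = -3 + (⅓)*(929/20) = -3 + 929/60 = 749/60 ≈ 12.483)
U(K(M(-3, -2), -4), 9)*c = 9*(749/60) = 2247/20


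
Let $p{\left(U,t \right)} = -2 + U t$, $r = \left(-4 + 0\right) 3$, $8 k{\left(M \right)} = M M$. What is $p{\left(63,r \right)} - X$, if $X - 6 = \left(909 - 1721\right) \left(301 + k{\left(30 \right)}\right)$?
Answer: $334998$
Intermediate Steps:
$k{\left(M \right)} = \frac{M^{2}}{8}$ ($k{\left(M \right)} = \frac{M M}{8} = \frac{M^{2}}{8}$)
$r = -12$ ($r = \left(-4\right) 3 = -12$)
$X = -335756$ ($X = 6 + \left(909 - 1721\right) \left(301 + \frac{30^{2}}{8}\right) = 6 - 812 \left(301 + \frac{1}{8} \cdot 900\right) = 6 - 812 \left(301 + \frac{225}{2}\right) = 6 - 335762 = -335756$)
$p{\left(63,r \right)} - X = \left(-2 + 63 \left(-12\right)\right) - -335756 = \left(-2 - 756\right) + 335756 = -758 + 335756 = 334998$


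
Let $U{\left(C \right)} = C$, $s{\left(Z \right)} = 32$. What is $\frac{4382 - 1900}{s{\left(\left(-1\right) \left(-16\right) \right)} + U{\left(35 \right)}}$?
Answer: $\frac{2482}{67} \approx 37.045$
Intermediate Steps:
$\frac{4382 - 1900}{s{\left(\left(-1\right) \left(-16\right) \right)} + U{\left(35 \right)}} = \frac{4382 - 1900}{32 + 35} = \frac{2482}{67}$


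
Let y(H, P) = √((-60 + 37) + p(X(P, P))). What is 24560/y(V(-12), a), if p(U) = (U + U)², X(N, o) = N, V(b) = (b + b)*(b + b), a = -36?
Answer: 24560*√5161/5161 ≈ 341.87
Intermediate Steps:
V(b) = 4*b² (V(b) = (2*b)*(2*b) = 4*b²)
p(U) = 4*U² (p(U) = (2*U)² = 4*U²)
y(H, P) = √(-23 + 4*P²) (y(H, P) = √((-60 + 37) + 4*P²) = √(-23 + 4*P²))
24560/y(V(-12), a) = 24560/(√(-23 + 4*(-36)²)) = 24560/(√(-23 + 4*1296)) = 24560/(√(-23 + 5184)) = 24560/(√5161) = 24560*(√5161/5161) = 24560*√5161/5161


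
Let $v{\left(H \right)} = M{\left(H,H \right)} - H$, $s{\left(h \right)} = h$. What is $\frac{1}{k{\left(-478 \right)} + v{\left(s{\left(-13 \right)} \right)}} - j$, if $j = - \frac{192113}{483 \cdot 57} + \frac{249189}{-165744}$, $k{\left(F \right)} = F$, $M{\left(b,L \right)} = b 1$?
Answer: $\frac{1027499590553}{121175604144} \approx 8.4794$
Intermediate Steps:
$M{\left(b,L \right)} = b$
$v{\left(H \right)} = 0$ ($v{\left(H \right)} = H - H = 0$)
$j = - \frac{4300222159}{507010896}$ ($j = - \frac{192113}{27531} + 249189 \left(- \frac{1}{165744}\right) = \left(-192113\right) \frac{1}{27531} - \frac{83063}{55248} = - \frac{192113}{27531} - \frac{83063}{55248} = - \frac{4300222159}{507010896} \approx -8.4815$)
$\frac{1}{k{\left(-478 \right)} + v{\left(s{\left(-13 \right)} \right)}} - j = \frac{1}{-478 + 0} - - \frac{4300222159}{507010896} = \frac{1}{-478} + \frac{4300222159}{507010896} = - \frac{1}{478} + \frac{4300222159}{507010896} = \frac{1027499590553}{121175604144}$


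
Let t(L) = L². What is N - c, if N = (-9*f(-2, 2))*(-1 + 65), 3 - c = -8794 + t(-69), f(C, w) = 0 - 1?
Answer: -3460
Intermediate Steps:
f(C, w) = -1
c = 4036 (c = 3 - (-8794 + (-69)²) = 3 - (-8794 + 4761) = 3 - 1*(-4033) = 3 + 4033 = 4036)
N = 576 (N = (-9*(-1))*(-1 + 65) = 9*64 = 576)
N - c = 576 - 1*4036 = 576 - 4036 = -3460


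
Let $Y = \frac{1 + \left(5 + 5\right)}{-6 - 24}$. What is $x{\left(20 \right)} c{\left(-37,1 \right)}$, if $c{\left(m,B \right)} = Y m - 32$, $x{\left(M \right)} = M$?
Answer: $- \frac{1106}{3} \approx -368.67$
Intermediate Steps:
$Y = - \frac{11}{30}$ ($Y = \frac{1 + 10}{-30} = 11 \left(- \frac{1}{30}\right) = - \frac{11}{30} \approx -0.36667$)
$c{\left(m,B \right)} = -32 - \frac{11 m}{30}$ ($c{\left(m,B \right)} = - \frac{11 m}{30} - 32 = -32 - \frac{11 m}{30}$)
$x{\left(20 \right)} c{\left(-37,1 \right)} = 20 \left(-32 - - \frac{407}{30}\right) = 20 \left(-32 + \frac{407}{30}\right) = 20 \left(- \frac{553}{30}\right) = - \frac{1106}{3}$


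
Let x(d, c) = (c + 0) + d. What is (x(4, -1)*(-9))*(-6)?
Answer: 162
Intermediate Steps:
x(d, c) = c + d
(x(4, -1)*(-9))*(-6) = ((-1 + 4)*(-9))*(-6) = (3*(-9))*(-6) = -27*(-6) = 162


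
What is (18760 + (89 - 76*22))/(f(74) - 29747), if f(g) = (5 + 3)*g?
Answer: -17177/29155 ≈ -0.58916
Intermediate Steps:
f(g) = 8*g
(18760 + (89 - 76*22))/(f(74) - 29747) = (18760 + (89 - 76*22))/(8*74 - 29747) = (18760 + (89 - 1672))/(592 - 29747) = (18760 - 1583)/(-29155) = 17177*(-1/29155) = -17177/29155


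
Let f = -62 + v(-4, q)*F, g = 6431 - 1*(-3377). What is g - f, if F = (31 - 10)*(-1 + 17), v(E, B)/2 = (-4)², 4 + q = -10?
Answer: -882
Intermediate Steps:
q = -14 (q = -4 - 10 = -14)
v(E, B) = 32 (v(E, B) = 2*(-4)² = 2*16 = 32)
g = 9808 (g = 6431 + 3377 = 9808)
F = 336 (F = 21*16 = 336)
f = 10690 (f = -62 + 32*336 = -62 + 10752 = 10690)
g - f = 9808 - 1*10690 = 9808 - 10690 = -882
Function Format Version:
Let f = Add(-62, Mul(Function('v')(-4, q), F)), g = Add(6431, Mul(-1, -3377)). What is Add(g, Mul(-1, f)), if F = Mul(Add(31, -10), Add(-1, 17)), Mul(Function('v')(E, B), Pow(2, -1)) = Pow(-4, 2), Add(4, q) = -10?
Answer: -882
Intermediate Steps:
q = -14 (q = Add(-4, -10) = -14)
Function('v')(E, B) = 32 (Function('v')(E, B) = Mul(2, Pow(-4, 2)) = Mul(2, 16) = 32)
g = 9808 (g = Add(6431, 3377) = 9808)
F = 336 (F = Mul(21, 16) = 336)
f = 10690 (f = Add(-62, Mul(32, 336)) = Add(-62, 10752) = 10690)
Add(g, Mul(-1, f)) = Add(9808, Mul(-1, 10690)) = Add(9808, -10690) = -882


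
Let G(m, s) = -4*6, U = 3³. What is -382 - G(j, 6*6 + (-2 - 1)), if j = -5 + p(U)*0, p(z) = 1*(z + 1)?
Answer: -358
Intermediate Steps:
U = 27
p(z) = 1 + z (p(z) = 1*(1 + z) = 1 + z)
j = -5 (j = -5 + (1 + 27)*0 = -5 + 28*0 = -5 + 0 = -5)
G(m, s) = -24
-382 - G(j, 6*6 + (-2 - 1)) = -382 - 1*(-24) = -382 + 24 = -358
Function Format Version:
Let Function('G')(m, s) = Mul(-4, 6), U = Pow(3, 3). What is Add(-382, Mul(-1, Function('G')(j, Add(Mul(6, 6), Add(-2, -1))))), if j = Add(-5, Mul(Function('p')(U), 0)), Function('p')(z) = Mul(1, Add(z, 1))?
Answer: -358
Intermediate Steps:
U = 27
Function('p')(z) = Add(1, z) (Function('p')(z) = Mul(1, Add(1, z)) = Add(1, z))
j = -5 (j = Add(-5, Mul(Add(1, 27), 0)) = Add(-5, Mul(28, 0)) = Add(-5, 0) = -5)
Function('G')(m, s) = -24
Add(-382, Mul(-1, Function('G')(j, Add(Mul(6, 6), Add(-2, -1))))) = Add(-382, Mul(-1, -24)) = Add(-382, 24) = -358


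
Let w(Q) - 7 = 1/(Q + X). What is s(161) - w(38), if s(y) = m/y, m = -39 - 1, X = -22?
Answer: -18833/2576 ≈ -7.3109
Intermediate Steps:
m = -40
w(Q) = 7 + 1/(-22 + Q) (w(Q) = 7 + 1/(Q - 22) = 7 + 1/(-22 + Q))
s(y) = -40/y
s(161) - w(38) = -40/161 - (-153 + 7*38)/(-22 + 38) = -40*1/161 - (-153 + 266)/16 = -40/161 - 113/16 = -18833/2576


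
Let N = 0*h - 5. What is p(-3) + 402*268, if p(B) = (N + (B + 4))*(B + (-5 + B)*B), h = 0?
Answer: 107652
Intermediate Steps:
N = -5 (N = 0*0 - 5 = 0 - 5 = -5)
p(B) = (-1 + B)*(B + B*(-5 + B)) (p(B) = (-5 + (B + 4))*(B + (-5 + B)*B) = (-5 + (4 + B))*(B + B*(-5 + B)) = (-1 + B)*(B + B*(-5 + B)))
p(-3) + 402*268 = -3*(4 + (-3)**2 - 5*(-3)) + 402*268 = -3*(4 + 9 + 15) + 107736 = -3*28 + 107736 = -84 + 107736 = 107652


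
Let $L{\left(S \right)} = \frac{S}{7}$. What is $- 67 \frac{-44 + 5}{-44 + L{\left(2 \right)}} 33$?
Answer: $- \frac{67067}{34} \approx -1972.6$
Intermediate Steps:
$L{\left(S \right)} = \frac{S}{7}$ ($L{\left(S \right)} = S \frac{1}{7} = \frac{S}{7}$)
$- 67 \frac{-44 + 5}{-44 + L{\left(2 \right)}} 33 = - 67 \frac{-44 + 5}{-44 + \frac{1}{7} \cdot 2} \cdot 33 = - 67 \left(- \frac{39}{-44 + \frac{2}{7}}\right) 33 = - 67 \left(- \frac{39}{- \frac{306}{7}}\right) 33 = - 67 \left(\left(-39\right) \left(- \frac{7}{306}\right)\right) 33 = \left(-67\right) \frac{91}{102} \cdot 33 = \left(- \frac{6097}{102}\right) 33 = - \frac{67067}{34}$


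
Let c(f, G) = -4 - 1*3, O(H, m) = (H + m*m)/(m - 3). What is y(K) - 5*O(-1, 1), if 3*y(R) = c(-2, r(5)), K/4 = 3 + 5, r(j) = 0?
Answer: -7/3 ≈ -2.3333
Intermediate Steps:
O(H, m) = (H + m**2)/(-3 + m)
K = 32 (K = 4*(3 + 5) = 4*8 = 32)
c(f, G) = -7 (c(f, G) = -4 - 3 = -7)
y(R) = -7/3 (y(R) = (1/3)*(-7) = -7/3)
y(K) - 5*O(-1, 1) = -7/3 - 5*(-1 + 1**2)/(-3 + 1) = -7/3 - 5*(-1 + 1)/(-2) = -7/3 - (-5)*0/2 = -7/3 - 5*0 = -7/3 + 0 = -7/3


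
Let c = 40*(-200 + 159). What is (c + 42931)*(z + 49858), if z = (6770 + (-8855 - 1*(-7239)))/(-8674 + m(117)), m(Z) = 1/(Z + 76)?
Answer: 1148789059842272/558027 ≈ 2.0587e+9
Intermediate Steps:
m(Z) = 1/(76 + Z)
c = -1640 (c = 40*(-41) = -1640)
z = -331574/558027 (z = (6770 + (-8855 - 1*(-7239)))/(-8674 + 1/(76 + 117)) = (6770 + (-8855 + 7239))/(-8674 + 1/193) = (6770 - 1616)/(-8674 + 1/193) = 5154/(-1674081/193) = 5154*(-193/1674081) = -331574/558027 ≈ -0.59419)
(c + 42931)*(z + 49858) = (-1640 + 42931)*(-331574/558027 + 49858) = 41291*(27821778592/558027) = 1148789059842272/558027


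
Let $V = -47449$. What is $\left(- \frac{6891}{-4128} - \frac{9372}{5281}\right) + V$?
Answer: $- \frac{344796325959}{7266656} \approx -47449.0$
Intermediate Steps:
$\left(- \frac{6891}{-4128} - \frac{9372}{5281}\right) + V = \left(- \frac{6891}{-4128} - \frac{9372}{5281}\right) - 47449 = \left(\left(-6891\right) \left(- \frac{1}{4128}\right) - \frac{9372}{5281}\right) - 47449 = \left(\frac{2297}{1376} - \frac{9372}{5281}\right) - 47449 = - \frac{765415}{7266656} - 47449 = - \frac{344796325959}{7266656}$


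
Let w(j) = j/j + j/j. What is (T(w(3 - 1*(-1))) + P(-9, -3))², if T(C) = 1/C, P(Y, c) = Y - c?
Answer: 121/4 ≈ 30.250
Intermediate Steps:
w(j) = 2 (w(j) = 1 + 1 = 2)
(T(w(3 - 1*(-1))) + P(-9, -3))² = (1/2 + (-9 - 1*(-3)))² = (½ + (-9 + 3))² = (½ - 6)² = (-11/2)² = 121/4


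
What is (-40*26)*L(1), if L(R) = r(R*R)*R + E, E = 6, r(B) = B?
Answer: -7280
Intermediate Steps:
L(R) = 6 + R**3 (L(R) = (R*R)*R + 6 = R**2*R + 6 = R**3 + 6 = 6 + R**3)
(-40*26)*L(1) = (-40*26)*(6 + 1**3) = -1040*(6 + 1) = -1040*7 = -7280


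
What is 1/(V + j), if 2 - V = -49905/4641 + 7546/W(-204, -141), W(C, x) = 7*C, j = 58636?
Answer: 9282/544426775 ≈ 1.7049e-5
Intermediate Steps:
V = 167423/9282 (V = 2 - (-49905/4641 + 7546/((7*(-204)))) = 2 - (-49905*1/4641 + 7546/(-1428)) = 2 - (-16635/1547 + 7546*(-1/1428)) = 2 - (-16635/1547 - 539/102) = 2 - 1*(-148859/9282) = 2 + 148859/9282 = 167423/9282 ≈ 18.037)
1/(V + j) = 1/(167423/9282 + 58636) = 1/(544426775/9282) = 9282/544426775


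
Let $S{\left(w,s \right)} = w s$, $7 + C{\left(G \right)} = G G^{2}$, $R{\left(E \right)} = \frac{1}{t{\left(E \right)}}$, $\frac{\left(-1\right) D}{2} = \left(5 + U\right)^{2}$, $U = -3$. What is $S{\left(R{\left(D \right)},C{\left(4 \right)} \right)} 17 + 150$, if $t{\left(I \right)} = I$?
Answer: $\frac{231}{8} \approx 28.875$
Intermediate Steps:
$D = -8$ ($D = - 2 \left(5 - 3\right)^{2} = - 2 \cdot 2^{2} = \left(-2\right) 4 = -8$)
$R{\left(E \right)} = \frac{1}{E}$
$C{\left(G \right)} = -7 + G^{3}$ ($C{\left(G \right)} = -7 + G G^{2} = -7 + G^{3}$)
$S{\left(w,s \right)} = s w$
$S{\left(R{\left(D \right)},C{\left(4 \right)} \right)} 17 + 150 = \frac{-7 + 4^{3}}{-8} \cdot 17 + 150 = \left(-7 + 64\right) \left(- \frac{1}{8}\right) 17 + 150 = 57 \left(- \frac{1}{8}\right) 17 + 150 = \left(- \frac{57}{8}\right) 17 + 150 = - \frac{969}{8} + 150 = \frac{231}{8}$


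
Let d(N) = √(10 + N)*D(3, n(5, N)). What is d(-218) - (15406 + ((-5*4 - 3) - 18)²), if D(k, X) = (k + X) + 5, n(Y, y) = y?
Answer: -17087 - 840*I*√13 ≈ -17087.0 - 3028.7*I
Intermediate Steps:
D(k, X) = 5 + X + k (D(k, X) = (X + k) + 5 = 5 + X + k)
d(N) = √(10 + N)*(8 + N) (d(N) = √(10 + N)*(5 + N + 3) = √(10 + N)*(8 + N))
d(-218) - (15406 + ((-5*4 - 3) - 18)²) = √(10 - 218)*(8 - 218) - (15406 + ((-5*4 - 3) - 18)²) = √(-208)*(-210) - (15406 + ((-20 - 3) - 18)²) = (4*I*√13)*(-210) - (15406 + (-23 - 18)²) = -840*I*√13 - (15406 + (-41)²) = -840*I*√13 - (15406 + 1681) = -840*I*√13 - 1*17087 = -840*I*√13 - 17087 = -17087 - 840*I*√13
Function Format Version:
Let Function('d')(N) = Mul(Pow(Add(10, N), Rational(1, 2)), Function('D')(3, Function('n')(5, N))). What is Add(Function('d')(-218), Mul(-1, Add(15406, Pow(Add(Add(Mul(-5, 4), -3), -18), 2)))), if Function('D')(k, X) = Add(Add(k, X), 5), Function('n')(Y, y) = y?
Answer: Add(-17087, Mul(-840, I, Pow(13, Rational(1, 2)))) ≈ Add(-17087., Mul(-3028.7, I))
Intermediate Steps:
Function('D')(k, X) = Add(5, X, k) (Function('D')(k, X) = Add(Add(X, k), 5) = Add(5, X, k))
Function('d')(N) = Mul(Pow(Add(10, N), Rational(1, 2)), Add(8, N)) (Function('d')(N) = Mul(Pow(Add(10, N), Rational(1, 2)), Add(5, N, 3)) = Mul(Pow(Add(10, N), Rational(1, 2)), Add(8, N)))
Add(Function('d')(-218), Mul(-1, Add(15406, Pow(Add(Add(Mul(-5, 4), -3), -18), 2)))) = Add(Mul(Pow(Add(10, -218), Rational(1, 2)), Add(8, -218)), Mul(-1, Add(15406, Pow(Add(Add(Mul(-5, 4), -3), -18), 2)))) = Add(Mul(Pow(-208, Rational(1, 2)), -210), Mul(-1, Add(15406, Pow(Add(Add(-20, -3), -18), 2)))) = Add(Mul(Mul(4, I, Pow(13, Rational(1, 2))), -210), Mul(-1, Add(15406, Pow(Add(-23, -18), 2)))) = Add(Mul(-840, I, Pow(13, Rational(1, 2))), Mul(-1, Add(15406, Pow(-41, 2)))) = Add(Mul(-840, I, Pow(13, Rational(1, 2))), Mul(-1, Add(15406, 1681))) = Add(Mul(-840, I, Pow(13, Rational(1, 2))), Mul(-1, 17087)) = Add(Mul(-840, I, Pow(13, Rational(1, 2))), -17087) = Add(-17087, Mul(-840, I, Pow(13, Rational(1, 2))))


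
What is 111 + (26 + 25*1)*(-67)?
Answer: -3306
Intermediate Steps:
111 + (26 + 25*1)*(-67) = 111 + (26 + 25)*(-67) = 111 + 51*(-67) = 111 - 3417 = -3306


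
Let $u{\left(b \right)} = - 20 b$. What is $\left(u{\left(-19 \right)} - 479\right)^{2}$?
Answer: $9801$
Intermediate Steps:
$\left(u{\left(-19 \right)} - 479\right)^{2} = \left(\left(-20\right) \left(-19\right) - 479\right)^{2} = \left(380 - 479\right)^{2} = \left(-99\right)^{2} = 9801$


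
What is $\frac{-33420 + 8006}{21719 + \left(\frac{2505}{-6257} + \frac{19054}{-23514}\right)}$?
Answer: $- \frac{1869544034286}{1597637659007} \approx -1.1702$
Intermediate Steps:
$\frac{-33420 + 8006}{21719 + \left(\frac{2505}{-6257} + \frac{19054}{-23514}\right)} = - \frac{25414}{21719 + \left(2505 \left(- \frac{1}{6257}\right) + 19054 \left(- \frac{1}{23514}\right)\right)} = - \frac{25414}{21719 - \frac{89061724}{73563549}} = - \frac{25414}{\frac{1597637659007}{73563549}} = \left(-25414\right) \frac{73563549}{1597637659007} = - \frac{1869544034286}{1597637659007}$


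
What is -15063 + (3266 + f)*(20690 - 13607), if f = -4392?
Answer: -7990521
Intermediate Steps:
-15063 + (3266 + f)*(20690 - 13607) = -15063 + (3266 - 4392)*(20690 - 13607) = -15063 - 1126*7083 = -15063 - 7975458 = -7990521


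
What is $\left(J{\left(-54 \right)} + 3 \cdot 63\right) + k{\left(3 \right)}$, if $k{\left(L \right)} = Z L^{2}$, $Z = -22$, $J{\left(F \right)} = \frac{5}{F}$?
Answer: $- \frac{491}{54} \approx -9.0926$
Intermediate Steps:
$k{\left(L \right)} = - 22 L^{2}$
$\left(J{\left(-54 \right)} + 3 \cdot 63\right) + k{\left(3 \right)} = \left(\frac{5}{-54} + 3 \cdot 63\right) - 22 \cdot 3^{2} = \left(5 \left(- \frac{1}{54}\right) + 189\right) - 198 = \left(- \frac{5}{54} + 189\right) - 198 = \frac{10201}{54} - 198 = - \frac{491}{54}$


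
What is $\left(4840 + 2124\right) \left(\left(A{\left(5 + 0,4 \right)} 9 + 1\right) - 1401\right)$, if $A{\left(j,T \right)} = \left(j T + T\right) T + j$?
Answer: $-3419324$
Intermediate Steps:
$A{\left(j,T \right)} = j + T \left(T + T j\right)$ ($A{\left(j,T \right)} = \left(T j + T\right) T + j = \left(T + T j\right) T + j = T \left(T + T j\right) + j = j + T \left(T + T j\right)$)
$\left(4840 + 2124\right) \left(\left(A{\left(5 + 0,4 \right)} 9 + 1\right) - 1401\right) = \left(4840 + 2124\right) \left(\left(\left(\left(5 + 0\right) + 4^{2} + \left(5 + 0\right) 4^{2}\right) 9 + 1\right) - 1401\right) = 6964 \left(\left(\left(5 + 16 + 5 \cdot 16\right) 9 + 1\right) - 1401\right) = 6964 \left(\left(\left(5 + 16 + 80\right) 9 + 1\right) - 1401\right) = 6964 \left(\left(101 \cdot 9 + 1\right) - 1401\right) = 6964 \left(\left(909 + 1\right) - 1401\right) = 6964 \left(910 - 1401\right) = 6964 \left(-491\right) = -3419324$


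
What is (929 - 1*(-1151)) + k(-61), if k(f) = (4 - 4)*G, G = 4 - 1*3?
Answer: 2080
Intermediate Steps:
G = 1 (G = 4 - 3 = 1)
k(f) = 0 (k(f) = (4 - 4)*1 = 0*1 = 0)
(929 - 1*(-1151)) + k(-61) = (929 - 1*(-1151)) + 0 = (929 + 1151) + 0 = 2080 + 0 = 2080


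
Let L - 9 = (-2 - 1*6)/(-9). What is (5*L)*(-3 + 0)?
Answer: -445/3 ≈ -148.33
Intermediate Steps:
L = 89/9 (L = 9 + (-2 - 1*6)/(-9) = 9 + (-2 - 6)*(-1/9) = 9 - 8*(-1/9) = 9 + 8/9 = 89/9 ≈ 9.8889)
(5*L)*(-3 + 0) = (5*(89/9))*(-3 + 0) = (445/9)*(-3) = -445/3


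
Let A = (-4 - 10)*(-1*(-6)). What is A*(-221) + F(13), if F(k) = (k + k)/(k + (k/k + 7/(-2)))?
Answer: 389896/21 ≈ 18566.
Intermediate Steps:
A = -84 (A = -14*6 = -84)
F(k) = 2*k/(-5/2 + k) (F(k) = (2*k)/(k + (1 + 7*(-½))) = (2*k)/(k + (1 - 7/2)) = (2*k)/(k - 5/2) = (2*k)/(-5/2 + k) = 2*k/(-5/2 + k))
A*(-221) + F(13) = -84*(-221) + 4*13/(-5 + 2*13) = 18564 + 4*13/(-5 + 26) = 18564 + 4*13/21 = 18564 + 4*13*(1/21) = 18564 + 52/21 = 389896/21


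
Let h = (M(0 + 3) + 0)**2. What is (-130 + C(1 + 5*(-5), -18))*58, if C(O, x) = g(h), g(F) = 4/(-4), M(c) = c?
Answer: -7598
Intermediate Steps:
h = 9 (h = ((0 + 3) + 0)**2 = (3 + 0)**2 = 3**2 = 9)
g(F) = -1 (g(F) = 4*(-1/4) = -1)
C(O, x) = -1
(-130 + C(1 + 5*(-5), -18))*58 = (-130 - 1)*58 = -131*58 = -7598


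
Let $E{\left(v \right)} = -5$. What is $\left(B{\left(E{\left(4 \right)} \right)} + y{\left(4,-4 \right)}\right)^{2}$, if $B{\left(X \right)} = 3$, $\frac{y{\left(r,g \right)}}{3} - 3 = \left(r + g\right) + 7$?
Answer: $1089$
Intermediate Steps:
$y{\left(r,g \right)} = 30 + 3 g + 3 r$ ($y{\left(r,g \right)} = 9 + 3 \left(\left(r + g\right) + 7\right) = 9 + 3 \left(\left(g + r\right) + 7\right) = 9 + 3 \left(7 + g + r\right) = 9 + \left(21 + 3 g + 3 r\right) = 30 + 3 g + 3 r$)
$\left(B{\left(E{\left(4 \right)} \right)} + y{\left(4,-4 \right)}\right)^{2} = \left(3 + \left(30 + 3 \left(-4\right) + 3 \cdot 4\right)\right)^{2} = \left(3 + \left(30 - 12 + 12\right)\right)^{2} = \left(3 + 30\right)^{2} = 33^{2} = 1089$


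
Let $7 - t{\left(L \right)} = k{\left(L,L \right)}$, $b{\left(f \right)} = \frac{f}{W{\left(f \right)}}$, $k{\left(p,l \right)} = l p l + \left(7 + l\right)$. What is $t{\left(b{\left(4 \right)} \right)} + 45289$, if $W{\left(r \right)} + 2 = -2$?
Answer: $45291$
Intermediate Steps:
$W{\left(r \right)} = -4$ ($W{\left(r \right)} = -2 - 2 = -4$)
$k{\left(p,l \right)} = 7 + l + p l^{2}$ ($k{\left(p,l \right)} = p l^{2} + \left(7 + l\right) = 7 + l + p l^{2}$)
$b{\left(f \right)} = - \frac{f}{4}$ ($b{\left(f \right)} = \frac{f}{-4} = f \left(- \frac{1}{4}\right) = - \frac{f}{4}$)
$t{\left(L \right)} = - L - L^{3}$ ($t{\left(L \right)} = 7 - \left(7 + L + L L^{2}\right) = 7 - \left(7 + L + L^{3}\right) = - L - L^{3}$)
$t{\left(b{\left(4 \right)} \right)} + 45289 = \left(- \frac{\left(-1\right) 4}{4} - \left(\left(- \frac{1}{4}\right) 4\right)^{3}\right) + 45289 = \left(\left(-1\right) \left(-1\right) - \left(-1\right)^{3}\right) + 45289 = \left(1 - -1\right) + 45289 = \left(1 + 1\right) + 45289 = 2 + 45289 = 45291$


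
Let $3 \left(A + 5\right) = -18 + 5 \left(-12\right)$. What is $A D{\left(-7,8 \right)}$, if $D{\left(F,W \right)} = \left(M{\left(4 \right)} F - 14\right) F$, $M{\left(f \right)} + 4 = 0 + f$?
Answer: $-3038$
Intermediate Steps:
$M{\left(f \right)} = -4 + f$ ($M{\left(f \right)} = -4 + \left(0 + f\right) = -4 + f$)
$D{\left(F,W \right)} = - 14 F$ ($D{\left(F,W \right)} = \left(\left(-4 + 4\right) F - 14\right) F = \left(0 F - 14\right) F = \left(0 - 14\right) F = - 14 F$)
$A = -31$ ($A = -5 + \frac{-18 + 5 \left(-12\right)}{3} = -5 + \frac{-18 - 60}{3} = -5 + \frac{1}{3} \left(-78\right) = -5 - 26 = -31$)
$A D{\left(-7,8 \right)} = - 31 \left(\left(-14\right) \left(-7\right)\right) = \left(-31\right) 98 = -3038$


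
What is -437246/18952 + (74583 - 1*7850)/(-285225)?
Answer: -62989107083/2702792100 ≈ -23.305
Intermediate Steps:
-437246/18952 + (74583 - 1*7850)/(-285225) = -437246*1/18952 + (74583 - 7850)*(-1/285225) = -218623/9476 + 66733*(-1/285225) = -218623/9476 - 66733/285225 = -62989107083/2702792100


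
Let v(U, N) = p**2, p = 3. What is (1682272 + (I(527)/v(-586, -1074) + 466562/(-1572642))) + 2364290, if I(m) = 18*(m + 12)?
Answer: 3182744099159/786321 ≈ 4.0476e+6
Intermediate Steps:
v(U, N) = 9 (v(U, N) = 3**2 = 9)
I(m) = 216 + 18*m (I(m) = 18*(12 + m) = 216 + 18*m)
(1682272 + (I(527)/v(-586, -1074) + 466562/(-1572642))) + 2364290 = (1682272 + ((216 + 18*527)/9 + 466562/(-1572642))) + 2364290 = (1682272 + ((216 + 9486)*(1/9) + 466562*(-1/1572642))) + 2364290 = (1682272 + (9702*(1/9) - 233281/786321)) + 2364290 = (1682272 + (1078 - 233281/786321)) + 2364290 = (1682272 + 847420757/786321) + 2364290 = 1323653222069/786321 + 2364290 = 3182744099159/786321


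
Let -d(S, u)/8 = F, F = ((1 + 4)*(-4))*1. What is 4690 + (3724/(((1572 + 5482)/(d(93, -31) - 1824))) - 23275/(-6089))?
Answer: 81938113243/21475903 ≈ 3815.4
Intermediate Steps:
F = -20 (F = (5*(-4))*1 = -20*1 = -20)
d(S, u) = 160 (d(S, u) = -8*(-20) = 160)
4690 + (3724/(((1572 + 5482)/(d(93, -31) - 1824))) - 23275/(-6089)) = 4690 + (3724/(((1572 + 5482)/(160 - 1824))) - 23275/(-6089)) = 4690 + (3724/((7054/(-1664))) - 23275*(-1/6089)) = 4690 + (3724/((7054*(-1/1664))) + 23275/6089) = 4690 + (3724/(-3527/832) + 23275/6089) = 4690 + (3724*(-832/3527) + 23275/6089) = 4690 + (-3098368/3527 + 23275/6089) = 4690 - 18783871827/21475903 = 81938113243/21475903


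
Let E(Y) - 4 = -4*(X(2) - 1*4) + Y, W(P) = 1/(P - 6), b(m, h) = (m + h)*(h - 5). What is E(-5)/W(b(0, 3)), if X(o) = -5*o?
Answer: -660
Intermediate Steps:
b(m, h) = (-5 + h)*(h + m) (b(m, h) = (h + m)*(-5 + h) = (-5 + h)*(h + m))
W(P) = 1/(-6 + P)
E(Y) = 60 + Y (E(Y) = 4 + (-4*(-5*2 - 1*4) + Y) = 4 + (-4*(-10 - 4) + Y) = 4 + (-4*(-14) + Y) = 4 + (56 + Y) = 60 + Y)
E(-5)/W(b(0, 3)) = (60 - 5)/(1/(-6 + (3² - 5*3 - 5*0 + 3*0))) = 55/(1/(-6 + (9 - 15 + 0 + 0))) = 55/(1/(-6 - 6)) = 55/(1/(-12)) = 55/(-1/12) = 55*(-12) = -660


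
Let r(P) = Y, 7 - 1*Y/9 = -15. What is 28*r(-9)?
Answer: 5544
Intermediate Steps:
Y = 198 (Y = 63 - 9*(-15) = 63 + 135 = 198)
r(P) = 198
28*r(-9) = 28*198 = 5544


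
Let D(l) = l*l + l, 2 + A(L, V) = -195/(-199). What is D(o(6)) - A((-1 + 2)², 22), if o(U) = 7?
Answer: 11347/199 ≈ 57.020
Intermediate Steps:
A(L, V) = -203/199 (A(L, V) = -2 - 195/(-199) = -2 - 195*(-1/199) = -2 + 195/199 = -203/199)
D(l) = l + l² (D(l) = l² + l = l + l²)
D(o(6)) - A((-1 + 2)², 22) = 7*(1 + 7) - 1*(-203/199) = 7*8 + 203/199 = 56 + 203/199 = 11347/199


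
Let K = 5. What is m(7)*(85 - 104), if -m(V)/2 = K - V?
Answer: -76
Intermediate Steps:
m(V) = -10 + 2*V (m(V) = -2*(5 - V) = -10 + 2*V)
m(7)*(85 - 104) = (-10 + 2*7)*(85 - 104) = (-10 + 14)*(-19) = 4*(-19) = -76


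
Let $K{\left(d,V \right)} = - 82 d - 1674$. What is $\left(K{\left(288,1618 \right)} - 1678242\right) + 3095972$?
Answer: $1392440$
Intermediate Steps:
$K{\left(d,V \right)} = -1674 - 82 d$
$\left(K{\left(288,1618 \right)} - 1678242\right) + 3095972 = \left(\left(-1674 - 23616\right) - 1678242\right) + 3095972 = \left(-25290 - 1678242\right) + 3095972 = -1703532 + 3095972 = 1392440$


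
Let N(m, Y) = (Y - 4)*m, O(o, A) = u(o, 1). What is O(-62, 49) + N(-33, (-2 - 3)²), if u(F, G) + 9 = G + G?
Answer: -700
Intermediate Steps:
u(F, G) = -9 + 2*G (u(F, G) = -9 + (G + G) = -9 + 2*G)
O(o, A) = -7 (O(o, A) = -9 + 2*1 = -9 + 2 = -7)
N(m, Y) = m*(-4 + Y) (N(m, Y) = (-4 + Y)*m = m*(-4 + Y))
O(-62, 49) + N(-33, (-2 - 3)²) = -7 - 33*(-4 + (-2 - 3)²) = -7 - 33*(-4 + (-5)²) = -7 - 33*(-4 + 25) = -7 - 33*21 = -7 - 693 = -700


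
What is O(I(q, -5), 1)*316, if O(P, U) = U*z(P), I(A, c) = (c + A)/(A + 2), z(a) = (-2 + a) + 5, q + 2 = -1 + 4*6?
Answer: 26860/23 ≈ 1167.8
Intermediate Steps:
q = 21 (q = -2 + (-1 + 4*6) = -2 + (-1 + 24) = -2 + 23 = 21)
z(a) = 3 + a
I(A, c) = (A + c)/(2 + A)
O(P, U) = U*(3 + P)
O(I(q, -5), 1)*316 = (1*(3 + (21 - 5)/(2 + 21)))*316 = (1*(3 + 16/23))*316 = (1*(85/23))*316 = (85/23)*316 = 26860/23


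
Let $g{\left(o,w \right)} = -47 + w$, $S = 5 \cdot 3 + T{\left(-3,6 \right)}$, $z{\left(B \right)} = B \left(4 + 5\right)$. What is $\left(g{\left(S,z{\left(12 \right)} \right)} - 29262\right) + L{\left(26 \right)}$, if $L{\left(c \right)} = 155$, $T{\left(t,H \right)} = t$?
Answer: $-29046$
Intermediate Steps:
$z{\left(B \right)} = 9 B$ ($z{\left(B \right)} = B 9 = 9 B$)
$S = 12$ ($S = 5 \cdot 3 - 3 = 15 - 3 = 12$)
$\left(g{\left(S,z{\left(12 \right)} \right)} - 29262\right) + L{\left(26 \right)} = \left(\left(-47 + 9 \cdot 12\right) - 29262\right) + 155 = \left(\left(-47 + 108\right) - 29262\right) + 155 = \left(61 - 29262\right) + 155 = -29201 + 155 = -29046$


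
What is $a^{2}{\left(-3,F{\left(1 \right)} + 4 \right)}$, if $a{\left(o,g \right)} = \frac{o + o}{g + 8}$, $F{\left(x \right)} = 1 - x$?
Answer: $\frac{1}{4} \approx 0.25$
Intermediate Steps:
$a{\left(o,g \right)} = \frac{2 o}{8 + g}$
$a^{2}{\left(-3,F{\left(1 \right)} + 4 \right)} = \left(2 \left(-3\right) \frac{1}{8 + \left(\left(1 - 1\right) + 4\right)}\right)^{2} = \left(2 \left(-3\right) \frac{1}{8 + \left(0 + 4\right)}\right)^{2} = \left(2 \left(-3\right) \frac{1}{8 + 4}\right)^{2} = \left(2 \left(-3\right) \frac{1}{12}\right)^{2} = \left(- \frac{1}{2}\right)^{2} = \frac{1}{4}$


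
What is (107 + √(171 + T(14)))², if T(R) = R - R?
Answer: 11620 + 642*√19 ≈ 14418.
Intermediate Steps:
T(R) = 0
(107 + √(171 + T(14)))² = (107 + √(171 + 0))² = (107 + √171)² = (107 + 3*√19)²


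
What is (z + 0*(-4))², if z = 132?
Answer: 17424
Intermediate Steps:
(z + 0*(-4))² = (132 + 0*(-4))² = (132 + 0)² = 132² = 17424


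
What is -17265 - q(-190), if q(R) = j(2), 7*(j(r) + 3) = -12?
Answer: -120822/7 ≈ -17260.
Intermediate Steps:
j(r) = -33/7 (j(r) = -3 + (⅐)*(-12) = -3 - 12/7 = -33/7)
q(R) = -33/7
-17265 - q(-190) = -17265 - 1*(-33/7) = -17265 + 33/7 = -120822/7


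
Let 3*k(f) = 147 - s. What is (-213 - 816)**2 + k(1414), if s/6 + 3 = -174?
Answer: 1059244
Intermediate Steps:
s = -1062 (s = -18 + 6*(-174) = -18 - 1044 = -1062)
k(f) = 403 (k(f) = (147 - 1*(-1062))/3 = (147 + 1062)/3 = (1/3)*1209 = 403)
(-213 - 816)**2 + k(1414) = (-213 - 816)**2 + 403 = (-1029)**2 + 403 = 1058841 + 403 = 1059244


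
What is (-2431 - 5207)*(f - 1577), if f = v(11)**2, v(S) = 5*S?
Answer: -11059824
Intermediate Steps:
f = 3025 (f = (5*11)**2 = 55**2 = 3025)
(-2431 - 5207)*(f - 1577) = (-2431 - 5207)*(3025 - 1577) = -7638*1448 = -11059824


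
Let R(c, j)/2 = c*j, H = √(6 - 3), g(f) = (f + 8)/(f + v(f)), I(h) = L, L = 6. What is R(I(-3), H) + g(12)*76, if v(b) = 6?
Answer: 760/9 + 12*√3 ≈ 105.23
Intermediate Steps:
I(h) = 6
g(f) = (8 + f)/(6 + f) (g(f) = (f + 8)/(f + 6) = (8 + f)/(6 + f))
H = √3 ≈ 1.7320
R(c, j) = 2*c*j (R(c, j) = 2*(c*j) = 2*c*j)
R(I(-3), H) + g(12)*76 = 2*6*√3 + ((8 + 12)/(6 + 12))*76 = 12*√3 + (20/18)*76 = 12*√3 + ((1/18)*20)*76 = 12*√3 + (10/9)*76 = 12*√3 + 760/9 = 760/9 + 12*√3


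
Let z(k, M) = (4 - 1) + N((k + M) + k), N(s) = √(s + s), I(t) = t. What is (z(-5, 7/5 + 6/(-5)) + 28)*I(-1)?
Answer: -31 - 7*I*√10/5 ≈ -31.0 - 4.4272*I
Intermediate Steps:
N(s) = √2*√s (N(s) = √(2*s) = √2*√s)
z(k, M) = 3 + √2*√(M + 2*k) (z(k, M) = (4 - 1) + √2*√((k + M) + k) = 3 + √2*√((M + k) + k) = 3 + √2*√(M + 2*k))
(z(-5, 7/5 + 6/(-5)) + 28)*I(-1) = ((3 + √(2*(7/5 + 6/(-5)) + 4*(-5))) + 28)*(-1) = ((3 + √(2*(7*(⅕) + 6*(-⅕)) - 20)) + 28)*(-1) = ((3 + √(2*(7/5 - 6/5) - 20)) + 28)*(-1) = ((3 + √(2*(⅕) - 20)) + 28)*(-1) = ((3 + √(⅖ - 20)) + 28)*(-1) = ((3 + √(-98/5)) + 28)*(-1) = ((3 + 7*I*√10/5) + 28)*(-1) = (31 + 7*I*√10/5)*(-1) = -31 - 7*I*√10/5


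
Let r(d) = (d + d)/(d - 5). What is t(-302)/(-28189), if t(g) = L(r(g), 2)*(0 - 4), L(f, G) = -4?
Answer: -16/28189 ≈ -0.00056760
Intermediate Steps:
r(d) = 2*d/(-5 + d) (r(d) = (2*d)/(-5 + d) = 2*d/(-5 + d))
t(g) = 16 (t(g) = -4*(0 - 4) = -4*(-4) = 16)
t(-302)/(-28189) = 16/(-28189) = 16*(-1/28189) = -16/28189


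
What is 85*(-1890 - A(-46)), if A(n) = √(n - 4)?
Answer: -160650 - 425*I*√2 ≈ -1.6065e+5 - 601.04*I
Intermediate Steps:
A(n) = √(-4 + n)
85*(-1890 - A(-46)) = 85*(-1890 - √(-4 - 46)) = 85*(-1890 - √(-50)) = 85*(-1890 - 5*I*√2) = -160650 - 425*I*√2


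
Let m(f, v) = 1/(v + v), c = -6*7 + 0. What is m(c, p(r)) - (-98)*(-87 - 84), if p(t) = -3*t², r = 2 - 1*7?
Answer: -2513701/150 ≈ -16758.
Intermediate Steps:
c = -42 (c = -42 + 0 = -42)
r = -5 (r = 2 - 7 = -5)
m(f, v) = 1/(2*v)
m(c, p(r)) - (-98)*(-87 - 84) = 1/(2*((-3*(-5)²))) - (-98)*(-87 - 84) = 1/(2*((-3*25))) - (-98)*(-171) = (½)/(-75) - 1*16758 = (½)*(-1/75) - 16758 = -1/150 - 16758 = -2513701/150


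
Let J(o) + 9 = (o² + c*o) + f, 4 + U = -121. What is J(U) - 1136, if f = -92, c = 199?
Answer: -10487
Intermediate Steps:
U = -125 (U = -4 - 121 = -125)
J(o) = -101 + o² + 199*o (J(o) = -9 + ((o² + 199*o) - 92) = -9 + (-92 + o² + 199*o) = -101 + o² + 199*o)
J(U) - 1136 = (-101 + (-125)² + 199*(-125)) - 1136 = (-101 + 15625 - 24875) - 1136 = -9351 - 1136 = -10487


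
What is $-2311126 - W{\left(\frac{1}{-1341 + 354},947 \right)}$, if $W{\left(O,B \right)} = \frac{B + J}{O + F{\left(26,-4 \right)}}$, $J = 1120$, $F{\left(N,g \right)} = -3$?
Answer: $- \frac{6843515083}{2962} \approx -2.3104 \cdot 10^{6}$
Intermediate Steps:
$W{\left(O,B \right)} = \frac{1120 + B}{-3 + O}$ ($W{\left(O,B \right)} = \frac{B + 1120}{O - 3} = \frac{1120 + B}{-3 + O}$)
$-2311126 - W{\left(\frac{1}{-1341 + 354},947 \right)} = -2311126 - \frac{1120 + 947}{-3 + \frac{1}{-1341 + 354}} = -2311126 - \frac{1}{-3 + \frac{1}{-987}} \cdot 2067 = -2311126 - \frac{1}{-3 - \frac{1}{987}} \cdot 2067 = -2311126 - \frac{1}{- \frac{2962}{987}} \cdot 2067 = -2311126 - \left(- \frac{987}{2962}\right) 2067 = -2311126 - - \frac{2040129}{2962} = -2311126 + \frac{2040129}{2962} = - \frac{6843515083}{2962}$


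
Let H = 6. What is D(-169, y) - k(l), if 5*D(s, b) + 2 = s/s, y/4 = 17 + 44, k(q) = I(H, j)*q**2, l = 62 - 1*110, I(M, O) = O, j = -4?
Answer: 46079/5 ≈ 9215.8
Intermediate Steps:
l = -48 (l = 62 - 110 = -48)
k(q) = -4*q**2
y = 244 (y = 4*(17 + 44) = 4*61 = 244)
D(s, b) = -1/5 (D(s, b) = -2/5 + (s/s)/5 = -2/5 + (1/5)*1 = -2/5 + 1/5 = -1/5)
D(-169, y) - k(l) = -1/5 - (-4)*(-48)**2 = -1/5 - (-4)*2304 = -1/5 - 1*(-9216) = -1/5 + 9216 = 46079/5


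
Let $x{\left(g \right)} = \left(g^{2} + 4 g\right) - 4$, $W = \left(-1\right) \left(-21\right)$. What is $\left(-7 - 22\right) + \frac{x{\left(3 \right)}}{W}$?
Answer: $- \frac{592}{21} \approx -28.19$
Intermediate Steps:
$W = 21$
$x{\left(g \right)} = -4 + g^{2} + 4 g$
$\left(-7 - 22\right) + \frac{x{\left(3 \right)}}{W} = \left(-7 - 22\right) + \frac{-4 + 3^{2} + 4 \cdot 3}{21} = \left(-7 - 22\right) + \frac{-4 + 9 + 12}{21} = -29 + \frac{1}{21} \cdot 17 = -29 + \frac{17}{21} = - \frac{592}{21}$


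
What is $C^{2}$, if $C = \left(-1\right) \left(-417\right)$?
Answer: $173889$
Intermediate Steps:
$C = 417$
$C^{2} = 417^{2} = 173889$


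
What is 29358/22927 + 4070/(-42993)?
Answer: 1168875604/985700511 ≈ 1.1858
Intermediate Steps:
29358/22927 + 4070/(-42993) = 29358*(1/22927) + 4070*(-1/42993) = 29358/22927 - 4070/42993 = 1168875604/985700511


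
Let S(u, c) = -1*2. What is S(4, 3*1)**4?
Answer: 16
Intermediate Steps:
S(u, c) = -2
S(4, 3*1)**4 = (-2)**4 = 16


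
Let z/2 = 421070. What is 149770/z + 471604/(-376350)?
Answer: -100825637/93769050 ≈ -1.0753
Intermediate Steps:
z = 842140 (z = 2*421070 = 842140)
149770/z + 471604/(-376350) = 149770/842140 + 471604/(-376350) = 149770*(1/842140) + 471604*(-1/376350) = 14977/84214 - 235802/188175 = -100825637/93769050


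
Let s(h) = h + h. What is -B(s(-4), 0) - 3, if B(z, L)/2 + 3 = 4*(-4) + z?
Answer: 51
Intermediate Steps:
s(h) = 2*h
B(z, L) = -38 + 2*z (B(z, L) = -6 + 2*(4*(-4) + z) = -6 + 2*(-16 + z) = -6 + (-32 + 2*z) = -38 + 2*z)
-B(s(-4), 0) - 3 = -(-38 + 2*(2*(-4))) - 3 = -(-38 + 2*(-8)) - 3 = -(-38 - 16) - 3 = -1*(-54) - 3 = 54 - 3 = 51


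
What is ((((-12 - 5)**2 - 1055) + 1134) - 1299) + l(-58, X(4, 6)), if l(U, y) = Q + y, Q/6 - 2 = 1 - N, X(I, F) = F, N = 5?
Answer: -937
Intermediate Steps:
Q = -12 (Q = 12 + 6*(1 - 1*5) = 12 + 6*(1 - 5) = 12 + 6*(-4) = 12 - 24 = -12)
l(U, y) = -12 + y
((((-12 - 5)**2 - 1055) + 1134) - 1299) + l(-58, X(4, 6)) = ((((-12 - 5)**2 - 1055) + 1134) - 1299) + (-12 + 6) = ((((-17)**2 - 1055) + 1134) - 1299) - 6 = (((289 - 1055) + 1134) - 1299) - 6 = ((-766 + 1134) - 1299) - 6 = (368 - 1299) - 6 = -931 - 6 = -937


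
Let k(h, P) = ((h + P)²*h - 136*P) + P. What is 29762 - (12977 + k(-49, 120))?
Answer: 279994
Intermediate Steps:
k(h, P) = -135*P + h*(P + h)² (k(h, P) = ((P + h)²*h - 136*P) + P = (h*(P + h)² - 136*P) + P = (-136*P + h*(P + h)²) + P = -135*P + h*(P + h)²)
29762 - (12977 + k(-49, 120)) = 29762 - (12977 + (-135*120 - 49*(120 - 49)²)) = 29762 - (12977 + (-16200 - 49*71²)) = 29762 - (12977 + (-16200 - 49*5041)) = 29762 - (12977 + (-16200 - 247009)) = 29762 - (12977 - 263209) = 29762 - 1*(-250232) = 29762 + 250232 = 279994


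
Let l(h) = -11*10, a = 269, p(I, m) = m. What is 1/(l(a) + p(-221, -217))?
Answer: -1/327 ≈ -0.0030581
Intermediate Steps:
l(h) = -110
1/(l(a) + p(-221, -217)) = 1/(-110 - 217) = 1/(-327) = -1/327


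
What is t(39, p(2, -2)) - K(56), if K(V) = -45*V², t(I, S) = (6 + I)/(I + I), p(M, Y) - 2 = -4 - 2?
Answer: 3669135/26 ≈ 1.4112e+5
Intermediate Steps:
p(M, Y) = -4 (p(M, Y) = 2 + (-4 - 2) = 2 - 6 = -4)
t(I, S) = (6 + I)/(2*I) (t(I, S) = (6 + I)/((2*I)) = (6 + I)*(1/(2*I)) = (6 + I)/(2*I))
t(39, p(2, -2)) - K(56) = (½)*(6 + 39)/39 - (-45)*56² = (½)*(1/39)*45 - (-45)*3136 = 15/26 - 1*(-141120) = 15/26 + 141120 = 3669135/26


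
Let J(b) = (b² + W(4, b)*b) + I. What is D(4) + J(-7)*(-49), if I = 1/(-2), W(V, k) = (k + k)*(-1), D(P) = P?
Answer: 4859/2 ≈ 2429.5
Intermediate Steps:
W(V, k) = -2*k (W(V, k) = (2*k)*(-1) = -2*k)
I = -½ ≈ -0.50000
J(b) = -½ - b² (J(b) = (b² + (-2*b)*b) - ½ = (b² - 2*b²) - ½ = -b² - ½ = -½ - b²)
D(4) + J(-7)*(-49) = 4 + (-½ - 1*(-7)²)*(-49) = 4 + (-½ - 1*49)*(-49) = 4 + (-½ - 49)*(-49) = 4 - 99/2*(-49) = 4 + 4851/2 = 4859/2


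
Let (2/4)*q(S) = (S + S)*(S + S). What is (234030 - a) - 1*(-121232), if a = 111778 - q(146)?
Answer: 414012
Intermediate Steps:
q(S) = 8*S**2 (q(S) = 2*((S + S)*(S + S)) = 2*((2*S)*(2*S)) = 2*(4*S**2) = 8*S**2)
a = -58750 (a = 111778 - 8*146**2 = 111778 - 8*21316 = 111778 - 1*170528 = 111778 - 170528 = -58750)
(234030 - a) - 1*(-121232) = (234030 - 1*(-58750)) - 1*(-121232) = (234030 + 58750) + 121232 = 292780 + 121232 = 414012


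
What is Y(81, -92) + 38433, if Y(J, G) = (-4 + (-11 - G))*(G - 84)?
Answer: 24881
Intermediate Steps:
Y(J, G) = (-84 + G)*(-15 - G) (Y(J, G) = (-15 - G)*(-84 + G) = (-84 + G)*(-15 - G))
Y(81, -92) + 38433 = (1260 - 1*(-92)**2 + 69*(-92)) + 38433 = (1260 - 1*8464 - 6348) + 38433 = (1260 - 8464 - 6348) + 38433 = -13552 + 38433 = 24881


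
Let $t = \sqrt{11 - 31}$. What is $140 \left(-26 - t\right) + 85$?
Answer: $-3555 - 280 i \sqrt{5} \approx -3555.0 - 626.1 i$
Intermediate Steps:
$t = 2 i \sqrt{5}$ ($t = \sqrt{-20} = 2 i \sqrt{5} \approx 4.4721 i$)
$140 \left(-26 - t\right) + 85 = 140 \left(-26 - 2 i \sqrt{5}\right) + 85 = \left(-3640 - 280 i \sqrt{5}\right) + 85 = -3555 - 280 i \sqrt{5}$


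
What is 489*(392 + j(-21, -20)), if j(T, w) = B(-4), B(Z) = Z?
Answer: 189732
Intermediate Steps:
j(T, w) = -4
489*(392 + j(-21, -20)) = 489*(392 - 4) = 489*388 = 189732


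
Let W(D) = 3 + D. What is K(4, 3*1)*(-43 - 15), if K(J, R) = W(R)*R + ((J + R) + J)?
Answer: -1682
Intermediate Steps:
K(J, R) = R + 2*J + R*(3 + R) (K(J, R) = (3 + R)*R + ((J + R) + J) = R*(3 + R) + (R + 2*J) = R + 2*J + R*(3 + R))
K(4, 3*1)*(-43 - 15) = (3*1 + 2*4 + (3*1)*(3 + 3*1))*(-43 - 15) = (3 + 8 + 3*(3 + 3))*(-58) = (3 + 8 + 3*6)*(-58) = (3 + 8 + 18)*(-58) = 29*(-58) = -1682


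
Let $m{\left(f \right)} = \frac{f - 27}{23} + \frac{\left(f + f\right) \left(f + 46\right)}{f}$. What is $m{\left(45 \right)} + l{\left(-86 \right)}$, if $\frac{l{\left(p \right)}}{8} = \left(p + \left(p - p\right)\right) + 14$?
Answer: $- \frac{9044}{23} \approx -393.22$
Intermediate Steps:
$l{\left(p \right)} = 112 + 8 p$ ($l{\left(p \right)} = 8 \left(\left(p + \left(p - p\right)\right) + 14\right) = 8 \left(\left(p + 0\right) + 14\right) = 8 \left(p + 14\right) = 8 \left(14 + p\right) = 112 + 8 p$)
$m{\left(f \right)} = \frac{2089}{23} + \frac{47 f}{23}$ ($m{\left(f \right)} = \left(-27 + f\right) \frac{1}{23} + \frac{2 f \left(46 + f\right)}{f} = \left(- \frac{27}{23} + \frac{f}{23}\right) + \frac{2 f \left(46 + f\right)}{f} = \left(- \frac{27}{23} + \frac{f}{23}\right) + \left(92 + 2 f\right) = \frac{2089}{23} + \frac{47 f}{23}$)
$m{\left(45 \right)} + l{\left(-86 \right)} = \left(\frac{2089}{23} + \frac{47}{23} \cdot 45\right) + \left(112 + 8 \left(-86\right)\right) = \left(\frac{2089}{23} + \frac{2115}{23}\right) + \left(112 - 688\right) = \frac{4204}{23} - 576 = - \frac{9044}{23}$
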